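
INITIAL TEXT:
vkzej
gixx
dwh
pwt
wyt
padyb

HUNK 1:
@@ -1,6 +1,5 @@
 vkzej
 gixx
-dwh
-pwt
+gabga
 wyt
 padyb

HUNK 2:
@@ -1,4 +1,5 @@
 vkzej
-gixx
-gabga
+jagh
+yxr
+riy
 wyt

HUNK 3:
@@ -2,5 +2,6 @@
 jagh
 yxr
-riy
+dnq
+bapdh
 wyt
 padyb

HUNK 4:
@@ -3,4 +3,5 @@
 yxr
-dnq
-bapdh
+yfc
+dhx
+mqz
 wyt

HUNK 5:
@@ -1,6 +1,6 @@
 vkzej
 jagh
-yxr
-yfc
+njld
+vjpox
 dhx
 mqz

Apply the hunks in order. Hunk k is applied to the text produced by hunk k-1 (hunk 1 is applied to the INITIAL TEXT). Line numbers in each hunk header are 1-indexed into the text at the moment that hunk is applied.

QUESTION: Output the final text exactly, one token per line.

Answer: vkzej
jagh
njld
vjpox
dhx
mqz
wyt
padyb

Derivation:
Hunk 1: at line 1 remove [dwh,pwt] add [gabga] -> 5 lines: vkzej gixx gabga wyt padyb
Hunk 2: at line 1 remove [gixx,gabga] add [jagh,yxr,riy] -> 6 lines: vkzej jagh yxr riy wyt padyb
Hunk 3: at line 2 remove [riy] add [dnq,bapdh] -> 7 lines: vkzej jagh yxr dnq bapdh wyt padyb
Hunk 4: at line 3 remove [dnq,bapdh] add [yfc,dhx,mqz] -> 8 lines: vkzej jagh yxr yfc dhx mqz wyt padyb
Hunk 5: at line 1 remove [yxr,yfc] add [njld,vjpox] -> 8 lines: vkzej jagh njld vjpox dhx mqz wyt padyb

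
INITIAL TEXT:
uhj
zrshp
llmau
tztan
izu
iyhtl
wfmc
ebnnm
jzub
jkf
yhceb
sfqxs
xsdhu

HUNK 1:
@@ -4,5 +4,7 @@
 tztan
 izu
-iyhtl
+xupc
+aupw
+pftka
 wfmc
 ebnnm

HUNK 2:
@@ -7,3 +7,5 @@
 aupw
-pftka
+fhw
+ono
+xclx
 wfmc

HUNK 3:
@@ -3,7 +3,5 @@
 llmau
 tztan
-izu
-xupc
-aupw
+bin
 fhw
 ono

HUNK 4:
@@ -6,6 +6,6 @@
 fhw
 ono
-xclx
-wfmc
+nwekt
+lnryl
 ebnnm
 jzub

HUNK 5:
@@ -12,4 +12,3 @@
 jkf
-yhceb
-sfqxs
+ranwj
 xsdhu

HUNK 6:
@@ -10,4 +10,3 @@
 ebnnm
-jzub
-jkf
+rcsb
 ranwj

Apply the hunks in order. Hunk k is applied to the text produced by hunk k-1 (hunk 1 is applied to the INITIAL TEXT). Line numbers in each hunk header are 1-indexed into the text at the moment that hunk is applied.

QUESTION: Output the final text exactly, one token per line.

Hunk 1: at line 4 remove [iyhtl] add [xupc,aupw,pftka] -> 15 lines: uhj zrshp llmau tztan izu xupc aupw pftka wfmc ebnnm jzub jkf yhceb sfqxs xsdhu
Hunk 2: at line 7 remove [pftka] add [fhw,ono,xclx] -> 17 lines: uhj zrshp llmau tztan izu xupc aupw fhw ono xclx wfmc ebnnm jzub jkf yhceb sfqxs xsdhu
Hunk 3: at line 3 remove [izu,xupc,aupw] add [bin] -> 15 lines: uhj zrshp llmau tztan bin fhw ono xclx wfmc ebnnm jzub jkf yhceb sfqxs xsdhu
Hunk 4: at line 6 remove [xclx,wfmc] add [nwekt,lnryl] -> 15 lines: uhj zrshp llmau tztan bin fhw ono nwekt lnryl ebnnm jzub jkf yhceb sfqxs xsdhu
Hunk 5: at line 12 remove [yhceb,sfqxs] add [ranwj] -> 14 lines: uhj zrshp llmau tztan bin fhw ono nwekt lnryl ebnnm jzub jkf ranwj xsdhu
Hunk 6: at line 10 remove [jzub,jkf] add [rcsb] -> 13 lines: uhj zrshp llmau tztan bin fhw ono nwekt lnryl ebnnm rcsb ranwj xsdhu

Answer: uhj
zrshp
llmau
tztan
bin
fhw
ono
nwekt
lnryl
ebnnm
rcsb
ranwj
xsdhu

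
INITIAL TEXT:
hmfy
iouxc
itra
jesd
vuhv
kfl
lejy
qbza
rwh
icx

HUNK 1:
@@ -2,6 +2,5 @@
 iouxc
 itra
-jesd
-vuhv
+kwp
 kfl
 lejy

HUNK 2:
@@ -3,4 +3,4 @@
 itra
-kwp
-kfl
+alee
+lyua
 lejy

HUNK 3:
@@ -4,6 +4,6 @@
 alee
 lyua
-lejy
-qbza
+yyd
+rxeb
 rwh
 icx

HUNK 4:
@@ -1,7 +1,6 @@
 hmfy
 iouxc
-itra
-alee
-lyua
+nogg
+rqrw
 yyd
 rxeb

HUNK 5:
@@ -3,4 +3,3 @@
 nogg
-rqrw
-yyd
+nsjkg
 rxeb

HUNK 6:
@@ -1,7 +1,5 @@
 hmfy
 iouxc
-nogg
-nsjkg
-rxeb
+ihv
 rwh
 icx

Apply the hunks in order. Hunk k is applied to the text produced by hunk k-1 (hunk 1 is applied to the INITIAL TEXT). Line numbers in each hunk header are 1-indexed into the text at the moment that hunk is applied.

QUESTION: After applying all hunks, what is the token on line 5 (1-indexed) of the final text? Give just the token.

Hunk 1: at line 2 remove [jesd,vuhv] add [kwp] -> 9 lines: hmfy iouxc itra kwp kfl lejy qbza rwh icx
Hunk 2: at line 3 remove [kwp,kfl] add [alee,lyua] -> 9 lines: hmfy iouxc itra alee lyua lejy qbza rwh icx
Hunk 3: at line 4 remove [lejy,qbza] add [yyd,rxeb] -> 9 lines: hmfy iouxc itra alee lyua yyd rxeb rwh icx
Hunk 4: at line 1 remove [itra,alee,lyua] add [nogg,rqrw] -> 8 lines: hmfy iouxc nogg rqrw yyd rxeb rwh icx
Hunk 5: at line 3 remove [rqrw,yyd] add [nsjkg] -> 7 lines: hmfy iouxc nogg nsjkg rxeb rwh icx
Hunk 6: at line 1 remove [nogg,nsjkg,rxeb] add [ihv] -> 5 lines: hmfy iouxc ihv rwh icx
Final line 5: icx

Answer: icx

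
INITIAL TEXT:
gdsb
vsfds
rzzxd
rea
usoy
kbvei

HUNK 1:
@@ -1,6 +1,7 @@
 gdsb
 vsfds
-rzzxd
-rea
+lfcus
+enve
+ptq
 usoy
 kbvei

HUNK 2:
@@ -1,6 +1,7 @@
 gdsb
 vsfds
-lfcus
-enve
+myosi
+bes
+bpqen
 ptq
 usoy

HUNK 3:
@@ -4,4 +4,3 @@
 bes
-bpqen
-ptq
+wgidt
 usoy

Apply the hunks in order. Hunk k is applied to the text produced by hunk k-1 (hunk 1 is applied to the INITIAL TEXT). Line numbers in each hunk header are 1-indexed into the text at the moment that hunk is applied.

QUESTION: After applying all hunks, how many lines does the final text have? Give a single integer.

Answer: 7

Derivation:
Hunk 1: at line 1 remove [rzzxd,rea] add [lfcus,enve,ptq] -> 7 lines: gdsb vsfds lfcus enve ptq usoy kbvei
Hunk 2: at line 1 remove [lfcus,enve] add [myosi,bes,bpqen] -> 8 lines: gdsb vsfds myosi bes bpqen ptq usoy kbvei
Hunk 3: at line 4 remove [bpqen,ptq] add [wgidt] -> 7 lines: gdsb vsfds myosi bes wgidt usoy kbvei
Final line count: 7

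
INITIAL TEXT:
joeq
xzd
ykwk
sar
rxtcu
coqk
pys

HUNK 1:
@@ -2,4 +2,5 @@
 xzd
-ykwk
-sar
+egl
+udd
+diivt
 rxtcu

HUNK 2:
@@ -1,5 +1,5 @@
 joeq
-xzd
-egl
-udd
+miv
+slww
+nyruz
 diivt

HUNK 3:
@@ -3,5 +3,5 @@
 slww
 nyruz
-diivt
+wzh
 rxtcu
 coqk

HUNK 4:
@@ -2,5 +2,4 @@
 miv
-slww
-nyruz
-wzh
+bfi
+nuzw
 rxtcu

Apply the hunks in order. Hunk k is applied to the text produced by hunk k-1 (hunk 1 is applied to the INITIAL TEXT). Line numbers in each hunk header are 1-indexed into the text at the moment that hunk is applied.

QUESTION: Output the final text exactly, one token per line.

Hunk 1: at line 2 remove [ykwk,sar] add [egl,udd,diivt] -> 8 lines: joeq xzd egl udd diivt rxtcu coqk pys
Hunk 2: at line 1 remove [xzd,egl,udd] add [miv,slww,nyruz] -> 8 lines: joeq miv slww nyruz diivt rxtcu coqk pys
Hunk 3: at line 3 remove [diivt] add [wzh] -> 8 lines: joeq miv slww nyruz wzh rxtcu coqk pys
Hunk 4: at line 2 remove [slww,nyruz,wzh] add [bfi,nuzw] -> 7 lines: joeq miv bfi nuzw rxtcu coqk pys

Answer: joeq
miv
bfi
nuzw
rxtcu
coqk
pys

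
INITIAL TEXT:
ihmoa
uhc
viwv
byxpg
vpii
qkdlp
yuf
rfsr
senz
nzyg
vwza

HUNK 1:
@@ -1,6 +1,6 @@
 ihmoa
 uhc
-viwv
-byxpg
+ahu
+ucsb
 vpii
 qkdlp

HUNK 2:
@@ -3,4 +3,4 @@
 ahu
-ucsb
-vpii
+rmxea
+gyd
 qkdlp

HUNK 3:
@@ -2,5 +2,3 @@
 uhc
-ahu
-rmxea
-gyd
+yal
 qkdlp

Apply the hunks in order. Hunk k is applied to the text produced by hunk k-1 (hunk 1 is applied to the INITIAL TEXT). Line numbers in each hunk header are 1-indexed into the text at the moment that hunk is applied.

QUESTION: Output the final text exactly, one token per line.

Answer: ihmoa
uhc
yal
qkdlp
yuf
rfsr
senz
nzyg
vwza

Derivation:
Hunk 1: at line 1 remove [viwv,byxpg] add [ahu,ucsb] -> 11 lines: ihmoa uhc ahu ucsb vpii qkdlp yuf rfsr senz nzyg vwza
Hunk 2: at line 3 remove [ucsb,vpii] add [rmxea,gyd] -> 11 lines: ihmoa uhc ahu rmxea gyd qkdlp yuf rfsr senz nzyg vwza
Hunk 3: at line 2 remove [ahu,rmxea,gyd] add [yal] -> 9 lines: ihmoa uhc yal qkdlp yuf rfsr senz nzyg vwza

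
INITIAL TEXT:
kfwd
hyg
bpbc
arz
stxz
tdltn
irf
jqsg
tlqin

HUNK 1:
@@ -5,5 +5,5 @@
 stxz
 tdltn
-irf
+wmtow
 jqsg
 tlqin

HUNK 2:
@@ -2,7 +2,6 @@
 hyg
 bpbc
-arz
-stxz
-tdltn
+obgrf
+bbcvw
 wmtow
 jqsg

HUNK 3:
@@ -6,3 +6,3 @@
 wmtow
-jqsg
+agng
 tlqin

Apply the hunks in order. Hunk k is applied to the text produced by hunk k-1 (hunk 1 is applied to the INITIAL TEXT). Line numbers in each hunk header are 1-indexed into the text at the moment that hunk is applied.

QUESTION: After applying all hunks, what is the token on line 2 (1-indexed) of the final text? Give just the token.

Hunk 1: at line 5 remove [irf] add [wmtow] -> 9 lines: kfwd hyg bpbc arz stxz tdltn wmtow jqsg tlqin
Hunk 2: at line 2 remove [arz,stxz,tdltn] add [obgrf,bbcvw] -> 8 lines: kfwd hyg bpbc obgrf bbcvw wmtow jqsg tlqin
Hunk 3: at line 6 remove [jqsg] add [agng] -> 8 lines: kfwd hyg bpbc obgrf bbcvw wmtow agng tlqin
Final line 2: hyg

Answer: hyg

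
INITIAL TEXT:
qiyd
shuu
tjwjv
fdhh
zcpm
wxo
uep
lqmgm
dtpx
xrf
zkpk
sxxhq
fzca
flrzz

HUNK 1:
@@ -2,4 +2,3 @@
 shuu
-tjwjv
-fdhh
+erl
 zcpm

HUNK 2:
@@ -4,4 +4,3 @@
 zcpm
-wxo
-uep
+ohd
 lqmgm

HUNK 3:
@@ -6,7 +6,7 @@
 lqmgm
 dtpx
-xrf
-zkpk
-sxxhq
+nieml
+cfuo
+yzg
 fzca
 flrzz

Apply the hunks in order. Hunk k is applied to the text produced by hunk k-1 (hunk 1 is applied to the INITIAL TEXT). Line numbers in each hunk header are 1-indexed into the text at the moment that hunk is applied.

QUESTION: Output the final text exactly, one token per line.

Hunk 1: at line 2 remove [tjwjv,fdhh] add [erl] -> 13 lines: qiyd shuu erl zcpm wxo uep lqmgm dtpx xrf zkpk sxxhq fzca flrzz
Hunk 2: at line 4 remove [wxo,uep] add [ohd] -> 12 lines: qiyd shuu erl zcpm ohd lqmgm dtpx xrf zkpk sxxhq fzca flrzz
Hunk 3: at line 6 remove [xrf,zkpk,sxxhq] add [nieml,cfuo,yzg] -> 12 lines: qiyd shuu erl zcpm ohd lqmgm dtpx nieml cfuo yzg fzca flrzz

Answer: qiyd
shuu
erl
zcpm
ohd
lqmgm
dtpx
nieml
cfuo
yzg
fzca
flrzz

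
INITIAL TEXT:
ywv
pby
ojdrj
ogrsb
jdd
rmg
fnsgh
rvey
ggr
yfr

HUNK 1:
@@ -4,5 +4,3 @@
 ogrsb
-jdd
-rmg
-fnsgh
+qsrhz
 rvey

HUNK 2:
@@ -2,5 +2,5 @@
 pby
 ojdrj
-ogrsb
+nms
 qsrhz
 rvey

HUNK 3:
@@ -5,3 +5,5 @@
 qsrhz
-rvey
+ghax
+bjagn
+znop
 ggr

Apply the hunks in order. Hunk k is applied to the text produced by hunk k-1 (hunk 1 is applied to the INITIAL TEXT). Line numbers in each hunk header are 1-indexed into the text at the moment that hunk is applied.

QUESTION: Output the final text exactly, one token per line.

Answer: ywv
pby
ojdrj
nms
qsrhz
ghax
bjagn
znop
ggr
yfr

Derivation:
Hunk 1: at line 4 remove [jdd,rmg,fnsgh] add [qsrhz] -> 8 lines: ywv pby ojdrj ogrsb qsrhz rvey ggr yfr
Hunk 2: at line 2 remove [ogrsb] add [nms] -> 8 lines: ywv pby ojdrj nms qsrhz rvey ggr yfr
Hunk 3: at line 5 remove [rvey] add [ghax,bjagn,znop] -> 10 lines: ywv pby ojdrj nms qsrhz ghax bjagn znop ggr yfr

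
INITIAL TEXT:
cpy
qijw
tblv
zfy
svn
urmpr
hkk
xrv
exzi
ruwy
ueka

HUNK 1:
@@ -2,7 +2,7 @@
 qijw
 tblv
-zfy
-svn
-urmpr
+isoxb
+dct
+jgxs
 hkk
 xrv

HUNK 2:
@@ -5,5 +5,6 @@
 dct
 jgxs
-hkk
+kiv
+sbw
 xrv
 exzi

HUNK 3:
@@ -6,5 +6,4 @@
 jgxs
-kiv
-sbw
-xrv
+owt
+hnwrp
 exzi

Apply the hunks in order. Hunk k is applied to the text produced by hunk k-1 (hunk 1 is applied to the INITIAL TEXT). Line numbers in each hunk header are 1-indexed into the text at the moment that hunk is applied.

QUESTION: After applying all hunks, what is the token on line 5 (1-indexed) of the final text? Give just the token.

Hunk 1: at line 2 remove [zfy,svn,urmpr] add [isoxb,dct,jgxs] -> 11 lines: cpy qijw tblv isoxb dct jgxs hkk xrv exzi ruwy ueka
Hunk 2: at line 5 remove [hkk] add [kiv,sbw] -> 12 lines: cpy qijw tblv isoxb dct jgxs kiv sbw xrv exzi ruwy ueka
Hunk 3: at line 6 remove [kiv,sbw,xrv] add [owt,hnwrp] -> 11 lines: cpy qijw tblv isoxb dct jgxs owt hnwrp exzi ruwy ueka
Final line 5: dct

Answer: dct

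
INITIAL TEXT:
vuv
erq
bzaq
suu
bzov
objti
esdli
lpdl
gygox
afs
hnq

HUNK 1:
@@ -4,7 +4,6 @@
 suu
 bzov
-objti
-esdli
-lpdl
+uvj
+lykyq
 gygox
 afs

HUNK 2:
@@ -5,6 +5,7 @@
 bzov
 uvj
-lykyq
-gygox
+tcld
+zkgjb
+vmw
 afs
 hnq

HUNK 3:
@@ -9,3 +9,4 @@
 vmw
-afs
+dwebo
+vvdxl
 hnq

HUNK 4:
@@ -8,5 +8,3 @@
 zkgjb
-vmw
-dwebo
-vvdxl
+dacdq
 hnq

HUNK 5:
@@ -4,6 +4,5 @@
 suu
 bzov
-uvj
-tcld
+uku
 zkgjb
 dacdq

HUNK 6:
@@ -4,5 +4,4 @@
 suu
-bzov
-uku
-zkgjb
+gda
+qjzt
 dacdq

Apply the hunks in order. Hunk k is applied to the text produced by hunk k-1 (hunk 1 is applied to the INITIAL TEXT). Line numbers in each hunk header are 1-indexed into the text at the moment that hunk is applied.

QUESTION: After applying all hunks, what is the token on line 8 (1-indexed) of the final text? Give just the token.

Answer: hnq

Derivation:
Hunk 1: at line 4 remove [objti,esdli,lpdl] add [uvj,lykyq] -> 10 lines: vuv erq bzaq suu bzov uvj lykyq gygox afs hnq
Hunk 2: at line 5 remove [lykyq,gygox] add [tcld,zkgjb,vmw] -> 11 lines: vuv erq bzaq suu bzov uvj tcld zkgjb vmw afs hnq
Hunk 3: at line 9 remove [afs] add [dwebo,vvdxl] -> 12 lines: vuv erq bzaq suu bzov uvj tcld zkgjb vmw dwebo vvdxl hnq
Hunk 4: at line 8 remove [vmw,dwebo,vvdxl] add [dacdq] -> 10 lines: vuv erq bzaq suu bzov uvj tcld zkgjb dacdq hnq
Hunk 5: at line 4 remove [uvj,tcld] add [uku] -> 9 lines: vuv erq bzaq suu bzov uku zkgjb dacdq hnq
Hunk 6: at line 4 remove [bzov,uku,zkgjb] add [gda,qjzt] -> 8 lines: vuv erq bzaq suu gda qjzt dacdq hnq
Final line 8: hnq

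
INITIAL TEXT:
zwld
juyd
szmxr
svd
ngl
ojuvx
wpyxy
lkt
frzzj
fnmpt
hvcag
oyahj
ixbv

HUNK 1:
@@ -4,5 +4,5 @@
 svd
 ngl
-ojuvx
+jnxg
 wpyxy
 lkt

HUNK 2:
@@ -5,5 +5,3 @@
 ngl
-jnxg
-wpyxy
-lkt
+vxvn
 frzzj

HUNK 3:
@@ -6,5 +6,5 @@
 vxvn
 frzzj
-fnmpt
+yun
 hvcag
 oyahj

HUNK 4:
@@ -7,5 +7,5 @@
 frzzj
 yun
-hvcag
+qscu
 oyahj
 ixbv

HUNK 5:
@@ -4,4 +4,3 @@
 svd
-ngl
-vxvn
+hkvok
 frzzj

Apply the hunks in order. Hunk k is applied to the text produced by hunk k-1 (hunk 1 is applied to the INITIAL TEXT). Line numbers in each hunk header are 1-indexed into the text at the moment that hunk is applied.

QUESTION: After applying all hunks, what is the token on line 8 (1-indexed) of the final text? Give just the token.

Answer: qscu

Derivation:
Hunk 1: at line 4 remove [ojuvx] add [jnxg] -> 13 lines: zwld juyd szmxr svd ngl jnxg wpyxy lkt frzzj fnmpt hvcag oyahj ixbv
Hunk 2: at line 5 remove [jnxg,wpyxy,lkt] add [vxvn] -> 11 lines: zwld juyd szmxr svd ngl vxvn frzzj fnmpt hvcag oyahj ixbv
Hunk 3: at line 6 remove [fnmpt] add [yun] -> 11 lines: zwld juyd szmxr svd ngl vxvn frzzj yun hvcag oyahj ixbv
Hunk 4: at line 7 remove [hvcag] add [qscu] -> 11 lines: zwld juyd szmxr svd ngl vxvn frzzj yun qscu oyahj ixbv
Hunk 5: at line 4 remove [ngl,vxvn] add [hkvok] -> 10 lines: zwld juyd szmxr svd hkvok frzzj yun qscu oyahj ixbv
Final line 8: qscu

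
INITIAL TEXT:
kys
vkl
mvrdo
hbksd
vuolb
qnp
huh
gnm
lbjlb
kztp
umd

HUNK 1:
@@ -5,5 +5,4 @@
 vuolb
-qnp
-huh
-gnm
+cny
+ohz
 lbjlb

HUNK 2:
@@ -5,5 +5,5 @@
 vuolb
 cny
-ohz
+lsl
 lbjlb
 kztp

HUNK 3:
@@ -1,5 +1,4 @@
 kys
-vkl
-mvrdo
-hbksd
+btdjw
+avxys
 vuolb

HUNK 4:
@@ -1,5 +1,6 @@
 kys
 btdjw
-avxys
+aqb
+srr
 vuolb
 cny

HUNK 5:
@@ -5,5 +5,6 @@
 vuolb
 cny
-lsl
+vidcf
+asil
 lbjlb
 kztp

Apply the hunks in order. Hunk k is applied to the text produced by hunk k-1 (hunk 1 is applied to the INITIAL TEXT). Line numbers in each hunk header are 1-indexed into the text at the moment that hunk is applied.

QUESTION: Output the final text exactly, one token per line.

Answer: kys
btdjw
aqb
srr
vuolb
cny
vidcf
asil
lbjlb
kztp
umd

Derivation:
Hunk 1: at line 5 remove [qnp,huh,gnm] add [cny,ohz] -> 10 lines: kys vkl mvrdo hbksd vuolb cny ohz lbjlb kztp umd
Hunk 2: at line 5 remove [ohz] add [lsl] -> 10 lines: kys vkl mvrdo hbksd vuolb cny lsl lbjlb kztp umd
Hunk 3: at line 1 remove [vkl,mvrdo,hbksd] add [btdjw,avxys] -> 9 lines: kys btdjw avxys vuolb cny lsl lbjlb kztp umd
Hunk 4: at line 1 remove [avxys] add [aqb,srr] -> 10 lines: kys btdjw aqb srr vuolb cny lsl lbjlb kztp umd
Hunk 5: at line 5 remove [lsl] add [vidcf,asil] -> 11 lines: kys btdjw aqb srr vuolb cny vidcf asil lbjlb kztp umd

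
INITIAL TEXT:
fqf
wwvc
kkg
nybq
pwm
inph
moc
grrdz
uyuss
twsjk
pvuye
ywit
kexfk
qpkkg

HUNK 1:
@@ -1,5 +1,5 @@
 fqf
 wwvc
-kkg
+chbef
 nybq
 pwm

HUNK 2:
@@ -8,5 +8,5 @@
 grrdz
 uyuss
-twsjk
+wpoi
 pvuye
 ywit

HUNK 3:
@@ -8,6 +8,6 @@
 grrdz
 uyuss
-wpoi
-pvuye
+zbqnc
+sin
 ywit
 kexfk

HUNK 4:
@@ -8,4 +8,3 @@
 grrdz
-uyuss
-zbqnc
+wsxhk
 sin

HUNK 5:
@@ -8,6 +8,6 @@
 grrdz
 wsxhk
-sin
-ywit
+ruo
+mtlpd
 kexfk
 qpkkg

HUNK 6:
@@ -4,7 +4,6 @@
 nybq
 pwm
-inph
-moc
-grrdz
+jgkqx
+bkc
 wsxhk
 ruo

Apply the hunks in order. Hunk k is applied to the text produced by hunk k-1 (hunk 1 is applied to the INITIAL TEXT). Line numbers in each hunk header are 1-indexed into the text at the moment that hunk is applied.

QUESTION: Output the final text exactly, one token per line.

Answer: fqf
wwvc
chbef
nybq
pwm
jgkqx
bkc
wsxhk
ruo
mtlpd
kexfk
qpkkg

Derivation:
Hunk 1: at line 1 remove [kkg] add [chbef] -> 14 lines: fqf wwvc chbef nybq pwm inph moc grrdz uyuss twsjk pvuye ywit kexfk qpkkg
Hunk 2: at line 8 remove [twsjk] add [wpoi] -> 14 lines: fqf wwvc chbef nybq pwm inph moc grrdz uyuss wpoi pvuye ywit kexfk qpkkg
Hunk 3: at line 8 remove [wpoi,pvuye] add [zbqnc,sin] -> 14 lines: fqf wwvc chbef nybq pwm inph moc grrdz uyuss zbqnc sin ywit kexfk qpkkg
Hunk 4: at line 8 remove [uyuss,zbqnc] add [wsxhk] -> 13 lines: fqf wwvc chbef nybq pwm inph moc grrdz wsxhk sin ywit kexfk qpkkg
Hunk 5: at line 8 remove [sin,ywit] add [ruo,mtlpd] -> 13 lines: fqf wwvc chbef nybq pwm inph moc grrdz wsxhk ruo mtlpd kexfk qpkkg
Hunk 6: at line 4 remove [inph,moc,grrdz] add [jgkqx,bkc] -> 12 lines: fqf wwvc chbef nybq pwm jgkqx bkc wsxhk ruo mtlpd kexfk qpkkg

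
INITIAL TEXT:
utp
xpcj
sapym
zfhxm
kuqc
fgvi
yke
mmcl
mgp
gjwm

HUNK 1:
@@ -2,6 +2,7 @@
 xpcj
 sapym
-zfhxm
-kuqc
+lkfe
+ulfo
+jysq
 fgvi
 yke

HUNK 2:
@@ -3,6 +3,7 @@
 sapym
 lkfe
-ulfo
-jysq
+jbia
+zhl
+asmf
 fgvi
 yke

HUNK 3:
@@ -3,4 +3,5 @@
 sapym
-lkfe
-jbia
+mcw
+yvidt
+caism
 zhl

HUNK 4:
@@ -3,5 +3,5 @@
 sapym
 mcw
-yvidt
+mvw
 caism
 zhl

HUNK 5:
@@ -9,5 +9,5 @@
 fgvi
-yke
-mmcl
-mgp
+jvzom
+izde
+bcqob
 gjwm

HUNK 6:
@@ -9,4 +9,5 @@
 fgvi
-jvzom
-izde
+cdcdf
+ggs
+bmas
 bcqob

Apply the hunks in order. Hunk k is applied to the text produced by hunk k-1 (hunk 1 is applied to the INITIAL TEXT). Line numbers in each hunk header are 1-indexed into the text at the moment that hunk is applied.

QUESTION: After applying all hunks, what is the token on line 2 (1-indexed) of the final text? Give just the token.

Answer: xpcj

Derivation:
Hunk 1: at line 2 remove [zfhxm,kuqc] add [lkfe,ulfo,jysq] -> 11 lines: utp xpcj sapym lkfe ulfo jysq fgvi yke mmcl mgp gjwm
Hunk 2: at line 3 remove [ulfo,jysq] add [jbia,zhl,asmf] -> 12 lines: utp xpcj sapym lkfe jbia zhl asmf fgvi yke mmcl mgp gjwm
Hunk 3: at line 3 remove [lkfe,jbia] add [mcw,yvidt,caism] -> 13 lines: utp xpcj sapym mcw yvidt caism zhl asmf fgvi yke mmcl mgp gjwm
Hunk 4: at line 3 remove [yvidt] add [mvw] -> 13 lines: utp xpcj sapym mcw mvw caism zhl asmf fgvi yke mmcl mgp gjwm
Hunk 5: at line 9 remove [yke,mmcl,mgp] add [jvzom,izde,bcqob] -> 13 lines: utp xpcj sapym mcw mvw caism zhl asmf fgvi jvzom izde bcqob gjwm
Hunk 6: at line 9 remove [jvzom,izde] add [cdcdf,ggs,bmas] -> 14 lines: utp xpcj sapym mcw mvw caism zhl asmf fgvi cdcdf ggs bmas bcqob gjwm
Final line 2: xpcj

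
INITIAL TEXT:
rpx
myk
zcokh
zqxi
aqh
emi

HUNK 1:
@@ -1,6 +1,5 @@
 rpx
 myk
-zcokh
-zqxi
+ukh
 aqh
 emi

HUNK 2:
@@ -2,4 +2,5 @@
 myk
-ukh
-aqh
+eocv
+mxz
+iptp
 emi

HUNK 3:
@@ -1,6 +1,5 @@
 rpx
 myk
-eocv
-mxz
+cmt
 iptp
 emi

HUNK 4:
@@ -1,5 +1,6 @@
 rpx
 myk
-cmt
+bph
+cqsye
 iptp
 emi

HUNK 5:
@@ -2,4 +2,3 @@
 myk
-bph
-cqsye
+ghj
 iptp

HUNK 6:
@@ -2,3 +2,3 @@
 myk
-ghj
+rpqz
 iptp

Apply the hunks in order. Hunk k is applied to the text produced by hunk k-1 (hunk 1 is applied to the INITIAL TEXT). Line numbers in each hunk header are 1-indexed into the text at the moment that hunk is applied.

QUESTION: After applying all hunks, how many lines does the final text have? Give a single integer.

Hunk 1: at line 1 remove [zcokh,zqxi] add [ukh] -> 5 lines: rpx myk ukh aqh emi
Hunk 2: at line 2 remove [ukh,aqh] add [eocv,mxz,iptp] -> 6 lines: rpx myk eocv mxz iptp emi
Hunk 3: at line 1 remove [eocv,mxz] add [cmt] -> 5 lines: rpx myk cmt iptp emi
Hunk 4: at line 1 remove [cmt] add [bph,cqsye] -> 6 lines: rpx myk bph cqsye iptp emi
Hunk 5: at line 2 remove [bph,cqsye] add [ghj] -> 5 lines: rpx myk ghj iptp emi
Hunk 6: at line 2 remove [ghj] add [rpqz] -> 5 lines: rpx myk rpqz iptp emi
Final line count: 5

Answer: 5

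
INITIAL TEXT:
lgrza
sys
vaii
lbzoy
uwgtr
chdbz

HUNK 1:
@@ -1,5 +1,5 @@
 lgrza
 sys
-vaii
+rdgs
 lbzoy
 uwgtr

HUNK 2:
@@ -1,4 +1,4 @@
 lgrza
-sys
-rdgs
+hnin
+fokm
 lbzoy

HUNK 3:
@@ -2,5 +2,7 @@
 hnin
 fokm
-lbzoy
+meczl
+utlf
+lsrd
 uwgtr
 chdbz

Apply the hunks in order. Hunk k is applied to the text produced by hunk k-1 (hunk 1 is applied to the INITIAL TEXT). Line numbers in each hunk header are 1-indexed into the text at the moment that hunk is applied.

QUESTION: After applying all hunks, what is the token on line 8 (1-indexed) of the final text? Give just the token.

Hunk 1: at line 1 remove [vaii] add [rdgs] -> 6 lines: lgrza sys rdgs lbzoy uwgtr chdbz
Hunk 2: at line 1 remove [sys,rdgs] add [hnin,fokm] -> 6 lines: lgrza hnin fokm lbzoy uwgtr chdbz
Hunk 3: at line 2 remove [lbzoy] add [meczl,utlf,lsrd] -> 8 lines: lgrza hnin fokm meczl utlf lsrd uwgtr chdbz
Final line 8: chdbz

Answer: chdbz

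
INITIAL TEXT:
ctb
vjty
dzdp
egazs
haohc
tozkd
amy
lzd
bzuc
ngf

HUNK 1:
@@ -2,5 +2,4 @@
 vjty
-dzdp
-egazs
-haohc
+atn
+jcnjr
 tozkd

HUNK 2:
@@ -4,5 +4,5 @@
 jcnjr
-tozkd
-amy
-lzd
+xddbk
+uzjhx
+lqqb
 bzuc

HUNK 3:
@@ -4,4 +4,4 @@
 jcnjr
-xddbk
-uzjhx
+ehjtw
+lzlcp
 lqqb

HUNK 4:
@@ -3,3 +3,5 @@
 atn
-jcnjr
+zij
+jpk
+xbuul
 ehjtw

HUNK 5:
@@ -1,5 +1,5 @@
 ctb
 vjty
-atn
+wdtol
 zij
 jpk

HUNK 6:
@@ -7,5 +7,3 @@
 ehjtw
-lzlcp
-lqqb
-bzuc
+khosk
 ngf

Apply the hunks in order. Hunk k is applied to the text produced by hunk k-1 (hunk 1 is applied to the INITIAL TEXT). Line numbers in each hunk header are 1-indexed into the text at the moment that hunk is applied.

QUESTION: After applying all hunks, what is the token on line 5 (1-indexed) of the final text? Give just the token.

Answer: jpk

Derivation:
Hunk 1: at line 2 remove [dzdp,egazs,haohc] add [atn,jcnjr] -> 9 lines: ctb vjty atn jcnjr tozkd amy lzd bzuc ngf
Hunk 2: at line 4 remove [tozkd,amy,lzd] add [xddbk,uzjhx,lqqb] -> 9 lines: ctb vjty atn jcnjr xddbk uzjhx lqqb bzuc ngf
Hunk 3: at line 4 remove [xddbk,uzjhx] add [ehjtw,lzlcp] -> 9 lines: ctb vjty atn jcnjr ehjtw lzlcp lqqb bzuc ngf
Hunk 4: at line 3 remove [jcnjr] add [zij,jpk,xbuul] -> 11 lines: ctb vjty atn zij jpk xbuul ehjtw lzlcp lqqb bzuc ngf
Hunk 5: at line 1 remove [atn] add [wdtol] -> 11 lines: ctb vjty wdtol zij jpk xbuul ehjtw lzlcp lqqb bzuc ngf
Hunk 6: at line 7 remove [lzlcp,lqqb,bzuc] add [khosk] -> 9 lines: ctb vjty wdtol zij jpk xbuul ehjtw khosk ngf
Final line 5: jpk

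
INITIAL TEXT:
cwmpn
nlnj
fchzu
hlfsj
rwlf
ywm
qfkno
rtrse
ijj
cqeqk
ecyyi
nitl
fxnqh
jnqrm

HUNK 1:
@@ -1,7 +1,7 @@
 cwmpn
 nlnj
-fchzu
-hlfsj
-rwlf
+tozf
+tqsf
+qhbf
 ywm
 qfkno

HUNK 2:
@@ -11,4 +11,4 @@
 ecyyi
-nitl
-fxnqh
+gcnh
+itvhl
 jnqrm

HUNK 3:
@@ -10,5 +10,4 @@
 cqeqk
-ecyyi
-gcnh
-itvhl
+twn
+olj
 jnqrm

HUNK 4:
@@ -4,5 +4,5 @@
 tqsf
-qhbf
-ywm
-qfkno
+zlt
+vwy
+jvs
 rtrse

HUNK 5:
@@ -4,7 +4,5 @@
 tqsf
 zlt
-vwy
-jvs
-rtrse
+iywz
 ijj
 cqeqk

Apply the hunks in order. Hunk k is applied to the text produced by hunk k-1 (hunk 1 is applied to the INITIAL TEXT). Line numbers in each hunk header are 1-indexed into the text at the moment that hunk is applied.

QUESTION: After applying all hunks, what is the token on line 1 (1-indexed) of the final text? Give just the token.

Answer: cwmpn

Derivation:
Hunk 1: at line 1 remove [fchzu,hlfsj,rwlf] add [tozf,tqsf,qhbf] -> 14 lines: cwmpn nlnj tozf tqsf qhbf ywm qfkno rtrse ijj cqeqk ecyyi nitl fxnqh jnqrm
Hunk 2: at line 11 remove [nitl,fxnqh] add [gcnh,itvhl] -> 14 lines: cwmpn nlnj tozf tqsf qhbf ywm qfkno rtrse ijj cqeqk ecyyi gcnh itvhl jnqrm
Hunk 3: at line 10 remove [ecyyi,gcnh,itvhl] add [twn,olj] -> 13 lines: cwmpn nlnj tozf tqsf qhbf ywm qfkno rtrse ijj cqeqk twn olj jnqrm
Hunk 4: at line 4 remove [qhbf,ywm,qfkno] add [zlt,vwy,jvs] -> 13 lines: cwmpn nlnj tozf tqsf zlt vwy jvs rtrse ijj cqeqk twn olj jnqrm
Hunk 5: at line 4 remove [vwy,jvs,rtrse] add [iywz] -> 11 lines: cwmpn nlnj tozf tqsf zlt iywz ijj cqeqk twn olj jnqrm
Final line 1: cwmpn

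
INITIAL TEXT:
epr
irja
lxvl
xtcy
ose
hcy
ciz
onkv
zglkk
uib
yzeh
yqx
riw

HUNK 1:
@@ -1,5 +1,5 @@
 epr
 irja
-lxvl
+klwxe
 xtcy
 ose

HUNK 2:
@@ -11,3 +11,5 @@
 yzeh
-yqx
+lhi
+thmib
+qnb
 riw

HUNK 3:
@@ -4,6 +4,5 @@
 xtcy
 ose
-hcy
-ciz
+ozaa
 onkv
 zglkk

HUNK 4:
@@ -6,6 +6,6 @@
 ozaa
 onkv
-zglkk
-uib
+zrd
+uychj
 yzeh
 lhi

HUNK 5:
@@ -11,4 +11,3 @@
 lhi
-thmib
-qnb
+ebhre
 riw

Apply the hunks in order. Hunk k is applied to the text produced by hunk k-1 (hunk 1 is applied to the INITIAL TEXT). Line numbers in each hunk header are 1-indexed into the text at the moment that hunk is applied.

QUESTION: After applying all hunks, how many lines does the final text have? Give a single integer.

Answer: 13

Derivation:
Hunk 1: at line 1 remove [lxvl] add [klwxe] -> 13 lines: epr irja klwxe xtcy ose hcy ciz onkv zglkk uib yzeh yqx riw
Hunk 2: at line 11 remove [yqx] add [lhi,thmib,qnb] -> 15 lines: epr irja klwxe xtcy ose hcy ciz onkv zglkk uib yzeh lhi thmib qnb riw
Hunk 3: at line 4 remove [hcy,ciz] add [ozaa] -> 14 lines: epr irja klwxe xtcy ose ozaa onkv zglkk uib yzeh lhi thmib qnb riw
Hunk 4: at line 6 remove [zglkk,uib] add [zrd,uychj] -> 14 lines: epr irja klwxe xtcy ose ozaa onkv zrd uychj yzeh lhi thmib qnb riw
Hunk 5: at line 11 remove [thmib,qnb] add [ebhre] -> 13 lines: epr irja klwxe xtcy ose ozaa onkv zrd uychj yzeh lhi ebhre riw
Final line count: 13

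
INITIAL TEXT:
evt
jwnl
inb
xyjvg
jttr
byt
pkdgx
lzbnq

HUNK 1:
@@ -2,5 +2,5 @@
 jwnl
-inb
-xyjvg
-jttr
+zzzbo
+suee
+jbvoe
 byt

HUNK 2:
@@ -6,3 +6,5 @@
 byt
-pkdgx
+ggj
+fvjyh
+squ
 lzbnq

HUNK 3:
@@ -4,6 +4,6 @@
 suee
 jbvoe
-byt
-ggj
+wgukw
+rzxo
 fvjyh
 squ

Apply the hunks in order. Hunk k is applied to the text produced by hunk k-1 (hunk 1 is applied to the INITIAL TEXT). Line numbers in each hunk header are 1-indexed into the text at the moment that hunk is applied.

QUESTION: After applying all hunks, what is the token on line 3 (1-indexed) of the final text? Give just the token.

Hunk 1: at line 2 remove [inb,xyjvg,jttr] add [zzzbo,suee,jbvoe] -> 8 lines: evt jwnl zzzbo suee jbvoe byt pkdgx lzbnq
Hunk 2: at line 6 remove [pkdgx] add [ggj,fvjyh,squ] -> 10 lines: evt jwnl zzzbo suee jbvoe byt ggj fvjyh squ lzbnq
Hunk 3: at line 4 remove [byt,ggj] add [wgukw,rzxo] -> 10 lines: evt jwnl zzzbo suee jbvoe wgukw rzxo fvjyh squ lzbnq
Final line 3: zzzbo

Answer: zzzbo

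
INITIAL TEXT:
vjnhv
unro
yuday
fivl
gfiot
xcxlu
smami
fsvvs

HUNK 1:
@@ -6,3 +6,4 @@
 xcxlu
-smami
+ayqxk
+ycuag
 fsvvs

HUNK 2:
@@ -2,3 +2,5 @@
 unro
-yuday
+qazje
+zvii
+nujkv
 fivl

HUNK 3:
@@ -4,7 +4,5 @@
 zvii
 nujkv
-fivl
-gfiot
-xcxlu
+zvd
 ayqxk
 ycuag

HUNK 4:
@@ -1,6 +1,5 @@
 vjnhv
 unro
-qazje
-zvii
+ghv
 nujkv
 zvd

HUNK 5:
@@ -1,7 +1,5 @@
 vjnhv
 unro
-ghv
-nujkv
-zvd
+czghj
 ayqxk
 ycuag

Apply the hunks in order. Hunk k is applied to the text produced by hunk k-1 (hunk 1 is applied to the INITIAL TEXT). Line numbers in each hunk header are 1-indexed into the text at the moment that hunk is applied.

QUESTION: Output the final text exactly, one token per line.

Answer: vjnhv
unro
czghj
ayqxk
ycuag
fsvvs

Derivation:
Hunk 1: at line 6 remove [smami] add [ayqxk,ycuag] -> 9 lines: vjnhv unro yuday fivl gfiot xcxlu ayqxk ycuag fsvvs
Hunk 2: at line 2 remove [yuday] add [qazje,zvii,nujkv] -> 11 lines: vjnhv unro qazje zvii nujkv fivl gfiot xcxlu ayqxk ycuag fsvvs
Hunk 3: at line 4 remove [fivl,gfiot,xcxlu] add [zvd] -> 9 lines: vjnhv unro qazje zvii nujkv zvd ayqxk ycuag fsvvs
Hunk 4: at line 1 remove [qazje,zvii] add [ghv] -> 8 lines: vjnhv unro ghv nujkv zvd ayqxk ycuag fsvvs
Hunk 5: at line 1 remove [ghv,nujkv,zvd] add [czghj] -> 6 lines: vjnhv unro czghj ayqxk ycuag fsvvs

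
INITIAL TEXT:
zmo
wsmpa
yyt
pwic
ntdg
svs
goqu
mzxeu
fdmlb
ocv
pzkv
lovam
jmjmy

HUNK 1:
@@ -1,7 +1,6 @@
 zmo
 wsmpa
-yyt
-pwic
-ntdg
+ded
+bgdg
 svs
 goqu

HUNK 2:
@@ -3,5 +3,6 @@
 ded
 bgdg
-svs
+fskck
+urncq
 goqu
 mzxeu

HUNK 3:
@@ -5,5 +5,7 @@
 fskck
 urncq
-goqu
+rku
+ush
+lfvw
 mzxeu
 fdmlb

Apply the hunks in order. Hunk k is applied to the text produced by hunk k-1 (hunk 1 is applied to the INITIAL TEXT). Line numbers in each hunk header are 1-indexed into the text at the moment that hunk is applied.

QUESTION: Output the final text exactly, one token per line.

Answer: zmo
wsmpa
ded
bgdg
fskck
urncq
rku
ush
lfvw
mzxeu
fdmlb
ocv
pzkv
lovam
jmjmy

Derivation:
Hunk 1: at line 1 remove [yyt,pwic,ntdg] add [ded,bgdg] -> 12 lines: zmo wsmpa ded bgdg svs goqu mzxeu fdmlb ocv pzkv lovam jmjmy
Hunk 2: at line 3 remove [svs] add [fskck,urncq] -> 13 lines: zmo wsmpa ded bgdg fskck urncq goqu mzxeu fdmlb ocv pzkv lovam jmjmy
Hunk 3: at line 5 remove [goqu] add [rku,ush,lfvw] -> 15 lines: zmo wsmpa ded bgdg fskck urncq rku ush lfvw mzxeu fdmlb ocv pzkv lovam jmjmy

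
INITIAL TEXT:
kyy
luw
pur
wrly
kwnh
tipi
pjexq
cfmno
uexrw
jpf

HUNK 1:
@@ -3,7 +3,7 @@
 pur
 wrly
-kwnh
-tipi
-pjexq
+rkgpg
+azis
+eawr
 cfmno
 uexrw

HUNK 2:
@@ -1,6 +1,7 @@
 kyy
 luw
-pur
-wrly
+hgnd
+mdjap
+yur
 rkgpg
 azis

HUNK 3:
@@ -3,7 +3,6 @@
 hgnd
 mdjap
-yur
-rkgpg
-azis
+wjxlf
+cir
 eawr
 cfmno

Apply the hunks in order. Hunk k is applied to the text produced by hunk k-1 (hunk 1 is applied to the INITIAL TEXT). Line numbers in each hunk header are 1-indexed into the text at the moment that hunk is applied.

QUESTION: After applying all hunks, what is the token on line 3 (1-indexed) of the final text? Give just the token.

Answer: hgnd

Derivation:
Hunk 1: at line 3 remove [kwnh,tipi,pjexq] add [rkgpg,azis,eawr] -> 10 lines: kyy luw pur wrly rkgpg azis eawr cfmno uexrw jpf
Hunk 2: at line 1 remove [pur,wrly] add [hgnd,mdjap,yur] -> 11 lines: kyy luw hgnd mdjap yur rkgpg azis eawr cfmno uexrw jpf
Hunk 3: at line 3 remove [yur,rkgpg,azis] add [wjxlf,cir] -> 10 lines: kyy luw hgnd mdjap wjxlf cir eawr cfmno uexrw jpf
Final line 3: hgnd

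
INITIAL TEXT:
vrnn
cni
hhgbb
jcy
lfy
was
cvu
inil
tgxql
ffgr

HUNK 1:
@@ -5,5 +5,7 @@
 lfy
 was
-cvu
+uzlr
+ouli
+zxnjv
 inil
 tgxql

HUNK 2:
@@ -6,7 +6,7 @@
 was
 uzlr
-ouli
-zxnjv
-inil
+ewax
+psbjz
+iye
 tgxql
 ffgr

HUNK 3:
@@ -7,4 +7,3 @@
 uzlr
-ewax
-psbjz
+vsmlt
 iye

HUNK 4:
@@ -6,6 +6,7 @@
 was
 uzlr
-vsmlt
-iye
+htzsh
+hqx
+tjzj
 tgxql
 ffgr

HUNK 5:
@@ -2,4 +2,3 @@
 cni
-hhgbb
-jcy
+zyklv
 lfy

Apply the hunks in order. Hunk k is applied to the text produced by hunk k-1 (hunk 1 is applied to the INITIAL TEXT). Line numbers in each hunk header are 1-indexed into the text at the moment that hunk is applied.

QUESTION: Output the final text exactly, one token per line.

Answer: vrnn
cni
zyklv
lfy
was
uzlr
htzsh
hqx
tjzj
tgxql
ffgr

Derivation:
Hunk 1: at line 5 remove [cvu] add [uzlr,ouli,zxnjv] -> 12 lines: vrnn cni hhgbb jcy lfy was uzlr ouli zxnjv inil tgxql ffgr
Hunk 2: at line 6 remove [ouli,zxnjv,inil] add [ewax,psbjz,iye] -> 12 lines: vrnn cni hhgbb jcy lfy was uzlr ewax psbjz iye tgxql ffgr
Hunk 3: at line 7 remove [ewax,psbjz] add [vsmlt] -> 11 lines: vrnn cni hhgbb jcy lfy was uzlr vsmlt iye tgxql ffgr
Hunk 4: at line 6 remove [vsmlt,iye] add [htzsh,hqx,tjzj] -> 12 lines: vrnn cni hhgbb jcy lfy was uzlr htzsh hqx tjzj tgxql ffgr
Hunk 5: at line 2 remove [hhgbb,jcy] add [zyklv] -> 11 lines: vrnn cni zyklv lfy was uzlr htzsh hqx tjzj tgxql ffgr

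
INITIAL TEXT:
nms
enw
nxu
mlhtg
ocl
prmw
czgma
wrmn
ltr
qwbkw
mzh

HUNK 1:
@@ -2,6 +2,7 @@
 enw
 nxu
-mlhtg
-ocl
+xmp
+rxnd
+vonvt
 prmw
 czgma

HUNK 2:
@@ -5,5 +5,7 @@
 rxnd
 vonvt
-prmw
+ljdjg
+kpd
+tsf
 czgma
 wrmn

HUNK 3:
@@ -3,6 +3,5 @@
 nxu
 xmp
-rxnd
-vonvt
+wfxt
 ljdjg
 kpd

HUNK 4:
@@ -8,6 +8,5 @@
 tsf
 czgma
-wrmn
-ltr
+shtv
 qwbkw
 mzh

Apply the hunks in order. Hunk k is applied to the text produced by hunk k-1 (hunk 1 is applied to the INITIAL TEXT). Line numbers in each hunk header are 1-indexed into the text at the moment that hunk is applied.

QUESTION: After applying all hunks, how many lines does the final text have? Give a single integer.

Answer: 12

Derivation:
Hunk 1: at line 2 remove [mlhtg,ocl] add [xmp,rxnd,vonvt] -> 12 lines: nms enw nxu xmp rxnd vonvt prmw czgma wrmn ltr qwbkw mzh
Hunk 2: at line 5 remove [prmw] add [ljdjg,kpd,tsf] -> 14 lines: nms enw nxu xmp rxnd vonvt ljdjg kpd tsf czgma wrmn ltr qwbkw mzh
Hunk 3: at line 3 remove [rxnd,vonvt] add [wfxt] -> 13 lines: nms enw nxu xmp wfxt ljdjg kpd tsf czgma wrmn ltr qwbkw mzh
Hunk 4: at line 8 remove [wrmn,ltr] add [shtv] -> 12 lines: nms enw nxu xmp wfxt ljdjg kpd tsf czgma shtv qwbkw mzh
Final line count: 12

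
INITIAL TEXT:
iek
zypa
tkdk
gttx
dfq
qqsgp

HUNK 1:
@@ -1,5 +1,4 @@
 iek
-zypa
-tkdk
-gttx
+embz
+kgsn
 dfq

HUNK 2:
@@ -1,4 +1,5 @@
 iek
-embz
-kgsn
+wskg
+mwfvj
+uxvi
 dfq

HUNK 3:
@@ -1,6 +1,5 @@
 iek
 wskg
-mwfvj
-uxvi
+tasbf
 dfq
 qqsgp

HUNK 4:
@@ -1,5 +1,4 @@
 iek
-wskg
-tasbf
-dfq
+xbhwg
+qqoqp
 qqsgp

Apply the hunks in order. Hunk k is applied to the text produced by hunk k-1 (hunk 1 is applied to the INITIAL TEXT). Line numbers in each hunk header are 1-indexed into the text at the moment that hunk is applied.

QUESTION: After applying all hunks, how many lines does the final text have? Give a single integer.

Hunk 1: at line 1 remove [zypa,tkdk,gttx] add [embz,kgsn] -> 5 lines: iek embz kgsn dfq qqsgp
Hunk 2: at line 1 remove [embz,kgsn] add [wskg,mwfvj,uxvi] -> 6 lines: iek wskg mwfvj uxvi dfq qqsgp
Hunk 3: at line 1 remove [mwfvj,uxvi] add [tasbf] -> 5 lines: iek wskg tasbf dfq qqsgp
Hunk 4: at line 1 remove [wskg,tasbf,dfq] add [xbhwg,qqoqp] -> 4 lines: iek xbhwg qqoqp qqsgp
Final line count: 4

Answer: 4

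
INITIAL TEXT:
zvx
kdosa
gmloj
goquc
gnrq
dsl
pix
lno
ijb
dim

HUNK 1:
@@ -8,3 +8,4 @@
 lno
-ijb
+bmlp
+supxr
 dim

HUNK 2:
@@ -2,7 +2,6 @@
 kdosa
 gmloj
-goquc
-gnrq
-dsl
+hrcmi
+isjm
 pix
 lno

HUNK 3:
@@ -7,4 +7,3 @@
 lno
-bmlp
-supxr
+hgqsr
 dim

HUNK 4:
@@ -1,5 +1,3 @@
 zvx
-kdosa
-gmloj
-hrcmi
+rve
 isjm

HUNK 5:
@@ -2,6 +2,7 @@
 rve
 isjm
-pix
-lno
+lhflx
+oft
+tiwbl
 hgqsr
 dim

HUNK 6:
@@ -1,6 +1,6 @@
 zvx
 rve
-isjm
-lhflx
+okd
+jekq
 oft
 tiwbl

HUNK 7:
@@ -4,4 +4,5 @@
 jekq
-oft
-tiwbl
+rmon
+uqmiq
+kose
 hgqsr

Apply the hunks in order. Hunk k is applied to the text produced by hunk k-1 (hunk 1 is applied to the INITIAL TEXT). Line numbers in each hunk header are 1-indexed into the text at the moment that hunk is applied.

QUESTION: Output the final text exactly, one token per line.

Hunk 1: at line 8 remove [ijb] add [bmlp,supxr] -> 11 lines: zvx kdosa gmloj goquc gnrq dsl pix lno bmlp supxr dim
Hunk 2: at line 2 remove [goquc,gnrq,dsl] add [hrcmi,isjm] -> 10 lines: zvx kdosa gmloj hrcmi isjm pix lno bmlp supxr dim
Hunk 3: at line 7 remove [bmlp,supxr] add [hgqsr] -> 9 lines: zvx kdosa gmloj hrcmi isjm pix lno hgqsr dim
Hunk 4: at line 1 remove [kdosa,gmloj,hrcmi] add [rve] -> 7 lines: zvx rve isjm pix lno hgqsr dim
Hunk 5: at line 2 remove [pix,lno] add [lhflx,oft,tiwbl] -> 8 lines: zvx rve isjm lhflx oft tiwbl hgqsr dim
Hunk 6: at line 1 remove [isjm,lhflx] add [okd,jekq] -> 8 lines: zvx rve okd jekq oft tiwbl hgqsr dim
Hunk 7: at line 4 remove [oft,tiwbl] add [rmon,uqmiq,kose] -> 9 lines: zvx rve okd jekq rmon uqmiq kose hgqsr dim

Answer: zvx
rve
okd
jekq
rmon
uqmiq
kose
hgqsr
dim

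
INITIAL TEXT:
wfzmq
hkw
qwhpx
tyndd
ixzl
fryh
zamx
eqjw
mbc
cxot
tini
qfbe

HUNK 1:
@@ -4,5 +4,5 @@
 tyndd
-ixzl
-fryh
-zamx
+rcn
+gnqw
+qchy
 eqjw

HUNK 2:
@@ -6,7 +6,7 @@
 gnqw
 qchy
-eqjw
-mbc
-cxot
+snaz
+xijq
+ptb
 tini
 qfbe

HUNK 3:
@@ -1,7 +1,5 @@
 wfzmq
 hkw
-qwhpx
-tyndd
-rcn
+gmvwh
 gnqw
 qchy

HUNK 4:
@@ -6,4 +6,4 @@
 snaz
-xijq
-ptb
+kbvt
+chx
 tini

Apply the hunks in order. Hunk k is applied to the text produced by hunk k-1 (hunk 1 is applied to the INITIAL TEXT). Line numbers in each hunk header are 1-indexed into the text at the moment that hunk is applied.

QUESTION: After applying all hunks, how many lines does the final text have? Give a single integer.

Answer: 10

Derivation:
Hunk 1: at line 4 remove [ixzl,fryh,zamx] add [rcn,gnqw,qchy] -> 12 lines: wfzmq hkw qwhpx tyndd rcn gnqw qchy eqjw mbc cxot tini qfbe
Hunk 2: at line 6 remove [eqjw,mbc,cxot] add [snaz,xijq,ptb] -> 12 lines: wfzmq hkw qwhpx tyndd rcn gnqw qchy snaz xijq ptb tini qfbe
Hunk 3: at line 1 remove [qwhpx,tyndd,rcn] add [gmvwh] -> 10 lines: wfzmq hkw gmvwh gnqw qchy snaz xijq ptb tini qfbe
Hunk 4: at line 6 remove [xijq,ptb] add [kbvt,chx] -> 10 lines: wfzmq hkw gmvwh gnqw qchy snaz kbvt chx tini qfbe
Final line count: 10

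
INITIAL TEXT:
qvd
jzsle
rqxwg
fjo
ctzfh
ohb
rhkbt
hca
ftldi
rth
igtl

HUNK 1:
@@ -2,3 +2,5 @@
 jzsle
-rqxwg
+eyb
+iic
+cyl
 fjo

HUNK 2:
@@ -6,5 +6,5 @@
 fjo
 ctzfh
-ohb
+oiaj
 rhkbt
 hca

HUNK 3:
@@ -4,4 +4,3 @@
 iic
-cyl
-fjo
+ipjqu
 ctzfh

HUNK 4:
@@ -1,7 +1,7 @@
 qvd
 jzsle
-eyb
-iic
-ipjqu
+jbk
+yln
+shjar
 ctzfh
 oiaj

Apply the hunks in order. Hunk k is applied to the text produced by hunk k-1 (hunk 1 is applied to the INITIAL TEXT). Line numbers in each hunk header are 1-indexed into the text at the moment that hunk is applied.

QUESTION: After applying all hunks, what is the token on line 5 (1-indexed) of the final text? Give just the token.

Hunk 1: at line 2 remove [rqxwg] add [eyb,iic,cyl] -> 13 lines: qvd jzsle eyb iic cyl fjo ctzfh ohb rhkbt hca ftldi rth igtl
Hunk 2: at line 6 remove [ohb] add [oiaj] -> 13 lines: qvd jzsle eyb iic cyl fjo ctzfh oiaj rhkbt hca ftldi rth igtl
Hunk 3: at line 4 remove [cyl,fjo] add [ipjqu] -> 12 lines: qvd jzsle eyb iic ipjqu ctzfh oiaj rhkbt hca ftldi rth igtl
Hunk 4: at line 1 remove [eyb,iic,ipjqu] add [jbk,yln,shjar] -> 12 lines: qvd jzsle jbk yln shjar ctzfh oiaj rhkbt hca ftldi rth igtl
Final line 5: shjar

Answer: shjar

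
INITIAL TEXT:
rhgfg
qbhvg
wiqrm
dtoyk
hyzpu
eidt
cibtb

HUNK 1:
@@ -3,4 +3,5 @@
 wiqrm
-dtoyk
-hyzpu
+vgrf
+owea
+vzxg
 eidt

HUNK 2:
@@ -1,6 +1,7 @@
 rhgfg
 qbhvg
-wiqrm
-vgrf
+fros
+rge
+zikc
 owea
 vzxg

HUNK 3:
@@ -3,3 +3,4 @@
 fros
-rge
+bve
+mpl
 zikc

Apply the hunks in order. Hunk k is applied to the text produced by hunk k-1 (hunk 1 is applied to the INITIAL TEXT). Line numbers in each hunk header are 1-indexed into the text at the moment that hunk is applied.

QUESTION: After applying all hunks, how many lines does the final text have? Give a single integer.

Hunk 1: at line 3 remove [dtoyk,hyzpu] add [vgrf,owea,vzxg] -> 8 lines: rhgfg qbhvg wiqrm vgrf owea vzxg eidt cibtb
Hunk 2: at line 1 remove [wiqrm,vgrf] add [fros,rge,zikc] -> 9 lines: rhgfg qbhvg fros rge zikc owea vzxg eidt cibtb
Hunk 3: at line 3 remove [rge] add [bve,mpl] -> 10 lines: rhgfg qbhvg fros bve mpl zikc owea vzxg eidt cibtb
Final line count: 10

Answer: 10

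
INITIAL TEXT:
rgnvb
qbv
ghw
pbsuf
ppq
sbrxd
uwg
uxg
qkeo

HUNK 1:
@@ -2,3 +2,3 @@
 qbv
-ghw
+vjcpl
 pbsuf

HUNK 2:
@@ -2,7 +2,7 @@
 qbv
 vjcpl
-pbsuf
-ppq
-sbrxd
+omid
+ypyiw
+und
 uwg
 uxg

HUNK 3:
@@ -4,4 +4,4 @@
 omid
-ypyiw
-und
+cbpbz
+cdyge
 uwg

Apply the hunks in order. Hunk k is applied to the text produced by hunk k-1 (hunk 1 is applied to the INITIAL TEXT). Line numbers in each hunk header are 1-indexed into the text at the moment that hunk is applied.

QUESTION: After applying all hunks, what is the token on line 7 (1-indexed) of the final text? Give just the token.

Hunk 1: at line 2 remove [ghw] add [vjcpl] -> 9 lines: rgnvb qbv vjcpl pbsuf ppq sbrxd uwg uxg qkeo
Hunk 2: at line 2 remove [pbsuf,ppq,sbrxd] add [omid,ypyiw,und] -> 9 lines: rgnvb qbv vjcpl omid ypyiw und uwg uxg qkeo
Hunk 3: at line 4 remove [ypyiw,und] add [cbpbz,cdyge] -> 9 lines: rgnvb qbv vjcpl omid cbpbz cdyge uwg uxg qkeo
Final line 7: uwg

Answer: uwg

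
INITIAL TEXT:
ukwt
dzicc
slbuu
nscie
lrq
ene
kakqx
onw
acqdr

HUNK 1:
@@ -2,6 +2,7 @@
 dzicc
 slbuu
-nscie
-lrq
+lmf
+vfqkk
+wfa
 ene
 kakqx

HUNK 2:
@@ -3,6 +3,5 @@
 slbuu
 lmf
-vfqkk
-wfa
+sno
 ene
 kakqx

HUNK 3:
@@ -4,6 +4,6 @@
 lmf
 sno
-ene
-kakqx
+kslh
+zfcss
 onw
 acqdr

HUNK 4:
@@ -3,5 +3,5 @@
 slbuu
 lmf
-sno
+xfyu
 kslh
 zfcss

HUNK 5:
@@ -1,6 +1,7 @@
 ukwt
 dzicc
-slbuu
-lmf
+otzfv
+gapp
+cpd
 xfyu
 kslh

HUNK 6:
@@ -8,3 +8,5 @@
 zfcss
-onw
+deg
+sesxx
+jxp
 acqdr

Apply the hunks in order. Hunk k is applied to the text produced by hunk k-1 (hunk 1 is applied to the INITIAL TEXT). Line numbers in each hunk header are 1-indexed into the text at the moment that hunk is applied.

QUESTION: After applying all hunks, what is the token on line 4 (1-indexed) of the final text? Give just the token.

Hunk 1: at line 2 remove [nscie,lrq] add [lmf,vfqkk,wfa] -> 10 lines: ukwt dzicc slbuu lmf vfqkk wfa ene kakqx onw acqdr
Hunk 2: at line 3 remove [vfqkk,wfa] add [sno] -> 9 lines: ukwt dzicc slbuu lmf sno ene kakqx onw acqdr
Hunk 3: at line 4 remove [ene,kakqx] add [kslh,zfcss] -> 9 lines: ukwt dzicc slbuu lmf sno kslh zfcss onw acqdr
Hunk 4: at line 3 remove [sno] add [xfyu] -> 9 lines: ukwt dzicc slbuu lmf xfyu kslh zfcss onw acqdr
Hunk 5: at line 1 remove [slbuu,lmf] add [otzfv,gapp,cpd] -> 10 lines: ukwt dzicc otzfv gapp cpd xfyu kslh zfcss onw acqdr
Hunk 6: at line 8 remove [onw] add [deg,sesxx,jxp] -> 12 lines: ukwt dzicc otzfv gapp cpd xfyu kslh zfcss deg sesxx jxp acqdr
Final line 4: gapp

Answer: gapp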